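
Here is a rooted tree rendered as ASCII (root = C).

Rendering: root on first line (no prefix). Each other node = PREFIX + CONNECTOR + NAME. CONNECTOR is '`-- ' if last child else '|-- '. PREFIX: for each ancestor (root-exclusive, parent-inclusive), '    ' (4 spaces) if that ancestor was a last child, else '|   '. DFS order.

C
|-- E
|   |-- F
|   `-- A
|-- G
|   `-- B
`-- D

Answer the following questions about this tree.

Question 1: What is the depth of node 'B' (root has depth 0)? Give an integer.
Path from root to B: C -> G -> B
Depth = number of edges = 2

Answer: 2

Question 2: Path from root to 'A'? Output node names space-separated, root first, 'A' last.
Answer: C E A

Derivation:
Walk down from root: C -> E -> A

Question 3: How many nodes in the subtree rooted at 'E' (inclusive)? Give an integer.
Answer: 3

Derivation:
Subtree rooted at E contains: A, E, F
Count = 3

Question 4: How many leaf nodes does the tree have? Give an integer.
Leaves (nodes with no children): A, B, D, F

Answer: 4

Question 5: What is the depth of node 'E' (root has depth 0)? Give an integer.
Path from root to E: C -> E
Depth = number of edges = 1

Answer: 1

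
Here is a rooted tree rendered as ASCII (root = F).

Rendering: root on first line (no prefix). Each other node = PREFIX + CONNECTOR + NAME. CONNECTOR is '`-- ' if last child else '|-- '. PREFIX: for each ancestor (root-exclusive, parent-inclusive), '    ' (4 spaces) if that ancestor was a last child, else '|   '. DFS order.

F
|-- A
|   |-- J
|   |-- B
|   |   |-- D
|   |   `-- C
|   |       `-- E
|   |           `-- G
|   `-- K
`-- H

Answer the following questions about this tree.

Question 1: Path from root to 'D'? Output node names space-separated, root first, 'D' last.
Walk down from root: F -> A -> B -> D

Answer: F A B D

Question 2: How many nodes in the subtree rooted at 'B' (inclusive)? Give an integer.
Answer: 5

Derivation:
Subtree rooted at B contains: B, C, D, E, G
Count = 5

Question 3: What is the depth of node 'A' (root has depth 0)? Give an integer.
Answer: 1

Derivation:
Path from root to A: F -> A
Depth = number of edges = 1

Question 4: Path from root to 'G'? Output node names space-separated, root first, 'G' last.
Answer: F A B C E G

Derivation:
Walk down from root: F -> A -> B -> C -> E -> G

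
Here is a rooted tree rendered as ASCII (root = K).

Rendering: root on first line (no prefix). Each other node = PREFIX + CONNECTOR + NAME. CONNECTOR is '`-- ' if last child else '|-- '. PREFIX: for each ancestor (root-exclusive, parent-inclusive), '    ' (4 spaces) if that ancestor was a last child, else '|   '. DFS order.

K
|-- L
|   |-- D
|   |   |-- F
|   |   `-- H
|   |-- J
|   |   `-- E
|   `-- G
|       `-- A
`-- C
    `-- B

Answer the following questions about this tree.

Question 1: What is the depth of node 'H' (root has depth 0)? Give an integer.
Answer: 3

Derivation:
Path from root to H: K -> L -> D -> H
Depth = number of edges = 3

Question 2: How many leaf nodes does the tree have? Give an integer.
Leaves (nodes with no children): A, B, E, F, H

Answer: 5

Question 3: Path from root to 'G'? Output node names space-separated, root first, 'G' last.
Answer: K L G

Derivation:
Walk down from root: K -> L -> G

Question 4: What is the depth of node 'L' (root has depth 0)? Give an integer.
Path from root to L: K -> L
Depth = number of edges = 1

Answer: 1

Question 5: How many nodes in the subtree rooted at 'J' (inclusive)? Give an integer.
Subtree rooted at J contains: E, J
Count = 2

Answer: 2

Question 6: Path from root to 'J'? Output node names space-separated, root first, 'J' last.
Answer: K L J

Derivation:
Walk down from root: K -> L -> J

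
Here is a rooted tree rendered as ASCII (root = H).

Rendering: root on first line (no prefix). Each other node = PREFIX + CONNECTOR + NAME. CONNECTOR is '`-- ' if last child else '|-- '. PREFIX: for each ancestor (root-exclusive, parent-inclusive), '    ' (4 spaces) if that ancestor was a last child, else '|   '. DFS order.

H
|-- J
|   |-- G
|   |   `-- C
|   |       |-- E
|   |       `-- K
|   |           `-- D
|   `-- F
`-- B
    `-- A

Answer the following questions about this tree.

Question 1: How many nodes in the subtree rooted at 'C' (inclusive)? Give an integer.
Answer: 4

Derivation:
Subtree rooted at C contains: C, D, E, K
Count = 4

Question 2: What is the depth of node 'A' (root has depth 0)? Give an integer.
Answer: 2

Derivation:
Path from root to A: H -> B -> A
Depth = number of edges = 2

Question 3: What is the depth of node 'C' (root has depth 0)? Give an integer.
Path from root to C: H -> J -> G -> C
Depth = number of edges = 3

Answer: 3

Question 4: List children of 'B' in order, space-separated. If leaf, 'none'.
Answer: A

Derivation:
Node B's children (from adjacency): A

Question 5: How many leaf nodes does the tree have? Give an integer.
Leaves (nodes with no children): A, D, E, F

Answer: 4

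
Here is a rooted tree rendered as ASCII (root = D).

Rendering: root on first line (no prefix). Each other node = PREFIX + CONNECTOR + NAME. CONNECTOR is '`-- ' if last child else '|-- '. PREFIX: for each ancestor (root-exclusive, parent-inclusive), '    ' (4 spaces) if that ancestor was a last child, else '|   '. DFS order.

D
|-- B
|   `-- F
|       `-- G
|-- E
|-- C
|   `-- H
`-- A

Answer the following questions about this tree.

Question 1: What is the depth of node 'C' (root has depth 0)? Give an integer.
Answer: 1

Derivation:
Path from root to C: D -> C
Depth = number of edges = 1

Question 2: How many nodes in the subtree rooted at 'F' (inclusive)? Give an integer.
Answer: 2

Derivation:
Subtree rooted at F contains: F, G
Count = 2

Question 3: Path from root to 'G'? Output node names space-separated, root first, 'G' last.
Walk down from root: D -> B -> F -> G

Answer: D B F G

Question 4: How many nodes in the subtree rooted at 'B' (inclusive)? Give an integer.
Answer: 3

Derivation:
Subtree rooted at B contains: B, F, G
Count = 3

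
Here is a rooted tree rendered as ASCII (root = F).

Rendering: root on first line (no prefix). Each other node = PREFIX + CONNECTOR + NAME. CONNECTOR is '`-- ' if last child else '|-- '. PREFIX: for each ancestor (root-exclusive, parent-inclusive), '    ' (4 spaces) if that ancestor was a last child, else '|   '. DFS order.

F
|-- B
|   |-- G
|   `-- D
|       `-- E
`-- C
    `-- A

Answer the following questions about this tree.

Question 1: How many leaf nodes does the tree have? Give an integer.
Answer: 3

Derivation:
Leaves (nodes with no children): A, E, G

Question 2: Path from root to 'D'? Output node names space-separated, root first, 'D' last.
Walk down from root: F -> B -> D

Answer: F B D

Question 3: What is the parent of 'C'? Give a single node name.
Answer: F

Derivation:
Scan adjacency: C appears as child of F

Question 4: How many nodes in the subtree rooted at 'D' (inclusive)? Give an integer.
Answer: 2

Derivation:
Subtree rooted at D contains: D, E
Count = 2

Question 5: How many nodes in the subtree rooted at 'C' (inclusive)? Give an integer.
Answer: 2

Derivation:
Subtree rooted at C contains: A, C
Count = 2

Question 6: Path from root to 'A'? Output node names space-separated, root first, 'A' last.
Walk down from root: F -> C -> A

Answer: F C A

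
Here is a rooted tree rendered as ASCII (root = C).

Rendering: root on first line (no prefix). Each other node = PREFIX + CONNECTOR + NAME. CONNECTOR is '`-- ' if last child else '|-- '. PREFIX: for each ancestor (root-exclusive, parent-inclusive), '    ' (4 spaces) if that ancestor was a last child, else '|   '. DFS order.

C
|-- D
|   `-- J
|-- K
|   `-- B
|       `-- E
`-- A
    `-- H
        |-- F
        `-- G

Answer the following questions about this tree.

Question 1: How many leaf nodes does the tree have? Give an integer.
Answer: 4

Derivation:
Leaves (nodes with no children): E, F, G, J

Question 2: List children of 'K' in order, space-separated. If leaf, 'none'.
Node K's children (from adjacency): B

Answer: B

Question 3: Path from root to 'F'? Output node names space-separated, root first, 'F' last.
Walk down from root: C -> A -> H -> F

Answer: C A H F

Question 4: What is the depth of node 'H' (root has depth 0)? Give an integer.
Path from root to H: C -> A -> H
Depth = number of edges = 2

Answer: 2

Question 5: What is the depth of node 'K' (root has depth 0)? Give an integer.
Path from root to K: C -> K
Depth = number of edges = 1

Answer: 1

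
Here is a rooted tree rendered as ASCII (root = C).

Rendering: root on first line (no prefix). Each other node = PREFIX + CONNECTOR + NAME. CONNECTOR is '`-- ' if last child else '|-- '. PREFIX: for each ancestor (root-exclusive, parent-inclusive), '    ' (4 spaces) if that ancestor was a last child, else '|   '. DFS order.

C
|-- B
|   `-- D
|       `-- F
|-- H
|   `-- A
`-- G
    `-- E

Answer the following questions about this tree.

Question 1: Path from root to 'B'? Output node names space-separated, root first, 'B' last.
Walk down from root: C -> B

Answer: C B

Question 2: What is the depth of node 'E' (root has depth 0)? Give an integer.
Answer: 2

Derivation:
Path from root to E: C -> G -> E
Depth = number of edges = 2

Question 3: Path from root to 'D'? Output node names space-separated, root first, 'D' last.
Answer: C B D

Derivation:
Walk down from root: C -> B -> D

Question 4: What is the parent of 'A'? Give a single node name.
Scan adjacency: A appears as child of H

Answer: H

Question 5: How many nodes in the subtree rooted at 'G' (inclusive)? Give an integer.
Subtree rooted at G contains: E, G
Count = 2

Answer: 2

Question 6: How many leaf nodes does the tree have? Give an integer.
Leaves (nodes with no children): A, E, F

Answer: 3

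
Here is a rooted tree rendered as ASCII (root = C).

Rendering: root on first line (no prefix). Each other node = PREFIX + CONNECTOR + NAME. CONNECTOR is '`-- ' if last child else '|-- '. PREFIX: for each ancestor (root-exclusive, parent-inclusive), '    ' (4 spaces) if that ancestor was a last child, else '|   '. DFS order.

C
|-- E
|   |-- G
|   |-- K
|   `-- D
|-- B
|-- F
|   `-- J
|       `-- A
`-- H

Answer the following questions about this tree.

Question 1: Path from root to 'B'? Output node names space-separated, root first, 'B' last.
Answer: C B

Derivation:
Walk down from root: C -> B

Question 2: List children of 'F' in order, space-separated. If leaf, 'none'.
Answer: J

Derivation:
Node F's children (from adjacency): J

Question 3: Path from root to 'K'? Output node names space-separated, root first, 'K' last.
Answer: C E K

Derivation:
Walk down from root: C -> E -> K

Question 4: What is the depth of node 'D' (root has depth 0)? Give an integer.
Answer: 2

Derivation:
Path from root to D: C -> E -> D
Depth = number of edges = 2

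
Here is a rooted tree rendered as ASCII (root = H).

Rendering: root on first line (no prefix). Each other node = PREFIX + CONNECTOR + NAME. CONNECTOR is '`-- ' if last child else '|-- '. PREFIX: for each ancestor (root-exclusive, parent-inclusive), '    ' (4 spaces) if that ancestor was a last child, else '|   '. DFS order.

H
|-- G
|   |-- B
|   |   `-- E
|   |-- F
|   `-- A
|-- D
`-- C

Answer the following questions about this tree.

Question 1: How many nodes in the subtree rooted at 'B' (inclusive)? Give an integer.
Answer: 2

Derivation:
Subtree rooted at B contains: B, E
Count = 2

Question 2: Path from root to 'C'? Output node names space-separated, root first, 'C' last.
Walk down from root: H -> C

Answer: H C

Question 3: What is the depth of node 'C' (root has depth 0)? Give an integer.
Answer: 1

Derivation:
Path from root to C: H -> C
Depth = number of edges = 1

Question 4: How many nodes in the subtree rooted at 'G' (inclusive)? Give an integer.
Answer: 5

Derivation:
Subtree rooted at G contains: A, B, E, F, G
Count = 5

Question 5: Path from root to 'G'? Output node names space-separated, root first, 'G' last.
Walk down from root: H -> G

Answer: H G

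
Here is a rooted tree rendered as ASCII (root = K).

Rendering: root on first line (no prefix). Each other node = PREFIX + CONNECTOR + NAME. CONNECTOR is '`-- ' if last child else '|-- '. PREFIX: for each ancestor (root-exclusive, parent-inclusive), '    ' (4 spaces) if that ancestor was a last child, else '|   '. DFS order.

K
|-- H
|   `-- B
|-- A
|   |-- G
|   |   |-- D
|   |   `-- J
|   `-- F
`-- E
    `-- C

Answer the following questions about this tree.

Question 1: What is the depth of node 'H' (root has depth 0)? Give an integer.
Answer: 1

Derivation:
Path from root to H: K -> H
Depth = number of edges = 1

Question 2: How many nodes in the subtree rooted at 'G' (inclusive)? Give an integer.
Subtree rooted at G contains: D, G, J
Count = 3

Answer: 3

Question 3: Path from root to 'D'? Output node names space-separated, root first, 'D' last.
Answer: K A G D

Derivation:
Walk down from root: K -> A -> G -> D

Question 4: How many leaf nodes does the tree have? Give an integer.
Leaves (nodes with no children): B, C, D, F, J

Answer: 5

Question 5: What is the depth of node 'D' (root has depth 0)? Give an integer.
Path from root to D: K -> A -> G -> D
Depth = number of edges = 3

Answer: 3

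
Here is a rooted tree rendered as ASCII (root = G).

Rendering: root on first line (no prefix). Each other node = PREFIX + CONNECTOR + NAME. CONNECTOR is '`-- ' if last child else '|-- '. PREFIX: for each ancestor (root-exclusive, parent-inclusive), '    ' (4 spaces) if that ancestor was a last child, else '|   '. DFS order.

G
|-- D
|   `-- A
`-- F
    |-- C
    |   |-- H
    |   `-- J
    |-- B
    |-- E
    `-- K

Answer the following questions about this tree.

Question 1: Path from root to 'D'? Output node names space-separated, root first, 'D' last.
Walk down from root: G -> D

Answer: G D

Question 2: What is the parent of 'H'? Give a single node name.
Answer: C

Derivation:
Scan adjacency: H appears as child of C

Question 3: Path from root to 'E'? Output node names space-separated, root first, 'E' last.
Answer: G F E

Derivation:
Walk down from root: G -> F -> E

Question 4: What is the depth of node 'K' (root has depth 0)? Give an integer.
Path from root to K: G -> F -> K
Depth = number of edges = 2

Answer: 2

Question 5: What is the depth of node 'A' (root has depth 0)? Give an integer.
Answer: 2

Derivation:
Path from root to A: G -> D -> A
Depth = number of edges = 2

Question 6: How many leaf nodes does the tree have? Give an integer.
Leaves (nodes with no children): A, B, E, H, J, K

Answer: 6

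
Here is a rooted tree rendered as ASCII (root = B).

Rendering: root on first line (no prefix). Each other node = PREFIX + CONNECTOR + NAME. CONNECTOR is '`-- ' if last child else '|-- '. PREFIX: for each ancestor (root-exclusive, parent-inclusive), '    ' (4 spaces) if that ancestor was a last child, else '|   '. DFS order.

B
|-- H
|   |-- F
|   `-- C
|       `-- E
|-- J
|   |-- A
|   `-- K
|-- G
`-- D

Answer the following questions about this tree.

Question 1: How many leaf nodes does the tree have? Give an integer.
Leaves (nodes with no children): A, D, E, F, G, K

Answer: 6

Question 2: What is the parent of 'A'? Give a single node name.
Answer: J

Derivation:
Scan adjacency: A appears as child of J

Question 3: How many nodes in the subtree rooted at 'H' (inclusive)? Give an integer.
Subtree rooted at H contains: C, E, F, H
Count = 4

Answer: 4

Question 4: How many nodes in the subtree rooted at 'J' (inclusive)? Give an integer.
Subtree rooted at J contains: A, J, K
Count = 3

Answer: 3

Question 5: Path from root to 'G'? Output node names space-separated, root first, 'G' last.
Answer: B G

Derivation:
Walk down from root: B -> G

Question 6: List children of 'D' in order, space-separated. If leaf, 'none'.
Answer: none

Derivation:
Node D's children (from adjacency): (leaf)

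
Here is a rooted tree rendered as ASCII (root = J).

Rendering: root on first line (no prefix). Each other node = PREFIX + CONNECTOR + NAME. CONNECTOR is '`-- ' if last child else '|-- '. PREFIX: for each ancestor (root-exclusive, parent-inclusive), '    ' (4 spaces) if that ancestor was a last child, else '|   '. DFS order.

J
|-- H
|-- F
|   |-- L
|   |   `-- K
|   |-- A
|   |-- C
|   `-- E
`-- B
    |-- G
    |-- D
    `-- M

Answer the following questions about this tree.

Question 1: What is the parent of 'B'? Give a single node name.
Scan adjacency: B appears as child of J

Answer: J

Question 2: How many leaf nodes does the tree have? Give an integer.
Answer: 8

Derivation:
Leaves (nodes with no children): A, C, D, E, G, H, K, M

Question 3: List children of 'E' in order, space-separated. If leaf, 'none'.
Node E's children (from adjacency): (leaf)

Answer: none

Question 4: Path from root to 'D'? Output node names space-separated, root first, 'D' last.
Answer: J B D

Derivation:
Walk down from root: J -> B -> D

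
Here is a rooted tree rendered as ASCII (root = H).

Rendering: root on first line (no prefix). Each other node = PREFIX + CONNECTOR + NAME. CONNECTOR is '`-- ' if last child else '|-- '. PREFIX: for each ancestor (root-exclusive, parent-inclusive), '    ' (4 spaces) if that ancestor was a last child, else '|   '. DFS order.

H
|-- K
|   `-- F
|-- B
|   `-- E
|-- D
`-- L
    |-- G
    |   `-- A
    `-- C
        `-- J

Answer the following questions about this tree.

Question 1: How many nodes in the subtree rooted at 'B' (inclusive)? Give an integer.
Answer: 2

Derivation:
Subtree rooted at B contains: B, E
Count = 2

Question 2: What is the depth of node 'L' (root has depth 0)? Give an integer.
Path from root to L: H -> L
Depth = number of edges = 1

Answer: 1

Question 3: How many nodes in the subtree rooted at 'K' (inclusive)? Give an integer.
Answer: 2

Derivation:
Subtree rooted at K contains: F, K
Count = 2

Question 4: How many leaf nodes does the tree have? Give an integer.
Answer: 5

Derivation:
Leaves (nodes with no children): A, D, E, F, J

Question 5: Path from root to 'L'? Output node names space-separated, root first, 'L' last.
Answer: H L

Derivation:
Walk down from root: H -> L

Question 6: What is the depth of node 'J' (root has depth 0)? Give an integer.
Answer: 3

Derivation:
Path from root to J: H -> L -> C -> J
Depth = number of edges = 3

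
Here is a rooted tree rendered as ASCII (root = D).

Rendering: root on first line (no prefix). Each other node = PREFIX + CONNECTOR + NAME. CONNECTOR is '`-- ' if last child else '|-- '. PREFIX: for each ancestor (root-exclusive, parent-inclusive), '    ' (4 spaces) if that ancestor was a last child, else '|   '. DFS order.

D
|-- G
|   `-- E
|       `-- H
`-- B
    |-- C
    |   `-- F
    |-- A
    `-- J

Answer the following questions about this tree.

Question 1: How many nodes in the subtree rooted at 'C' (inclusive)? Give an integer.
Subtree rooted at C contains: C, F
Count = 2

Answer: 2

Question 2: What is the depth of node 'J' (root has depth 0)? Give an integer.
Answer: 2

Derivation:
Path from root to J: D -> B -> J
Depth = number of edges = 2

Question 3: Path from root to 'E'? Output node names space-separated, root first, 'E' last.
Answer: D G E

Derivation:
Walk down from root: D -> G -> E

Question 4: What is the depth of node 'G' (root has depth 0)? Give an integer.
Answer: 1

Derivation:
Path from root to G: D -> G
Depth = number of edges = 1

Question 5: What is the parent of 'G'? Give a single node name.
Scan adjacency: G appears as child of D

Answer: D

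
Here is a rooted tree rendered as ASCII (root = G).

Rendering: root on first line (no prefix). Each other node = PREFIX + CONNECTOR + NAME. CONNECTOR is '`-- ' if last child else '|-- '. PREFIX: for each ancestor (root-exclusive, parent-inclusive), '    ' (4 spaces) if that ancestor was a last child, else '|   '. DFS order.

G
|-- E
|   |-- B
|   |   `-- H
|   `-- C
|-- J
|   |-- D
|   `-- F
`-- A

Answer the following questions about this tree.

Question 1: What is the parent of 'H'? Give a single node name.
Scan adjacency: H appears as child of B

Answer: B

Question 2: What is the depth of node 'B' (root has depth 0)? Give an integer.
Path from root to B: G -> E -> B
Depth = number of edges = 2

Answer: 2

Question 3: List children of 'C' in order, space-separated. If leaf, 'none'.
Node C's children (from adjacency): (leaf)

Answer: none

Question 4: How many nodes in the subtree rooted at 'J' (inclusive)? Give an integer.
Answer: 3

Derivation:
Subtree rooted at J contains: D, F, J
Count = 3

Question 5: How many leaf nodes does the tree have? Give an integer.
Answer: 5

Derivation:
Leaves (nodes with no children): A, C, D, F, H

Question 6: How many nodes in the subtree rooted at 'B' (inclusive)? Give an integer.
Subtree rooted at B contains: B, H
Count = 2

Answer: 2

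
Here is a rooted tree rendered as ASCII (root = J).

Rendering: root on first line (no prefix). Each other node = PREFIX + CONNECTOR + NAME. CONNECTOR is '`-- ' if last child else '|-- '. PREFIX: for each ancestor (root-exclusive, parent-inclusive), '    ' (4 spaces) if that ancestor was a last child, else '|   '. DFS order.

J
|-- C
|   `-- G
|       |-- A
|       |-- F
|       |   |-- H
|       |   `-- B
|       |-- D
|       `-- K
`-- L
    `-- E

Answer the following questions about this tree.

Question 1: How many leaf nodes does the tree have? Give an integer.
Leaves (nodes with no children): A, B, D, E, H, K

Answer: 6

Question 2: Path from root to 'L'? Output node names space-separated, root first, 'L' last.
Answer: J L

Derivation:
Walk down from root: J -> L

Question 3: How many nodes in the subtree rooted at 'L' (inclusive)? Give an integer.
Subtree rooted at L contains: E, L
Count = 2

Answer: 2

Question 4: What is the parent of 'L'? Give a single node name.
Scan adjacency: L appears as child of J

Answer: J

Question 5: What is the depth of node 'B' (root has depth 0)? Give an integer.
Path from root to B: J -> C -> G -> F -> B
Depth = number of edges = 4

Answer: 4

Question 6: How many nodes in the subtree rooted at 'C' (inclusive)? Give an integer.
Subtree rooted at C contains: A, B, C, D, F, G, H, K
Count = 8

Answer: 8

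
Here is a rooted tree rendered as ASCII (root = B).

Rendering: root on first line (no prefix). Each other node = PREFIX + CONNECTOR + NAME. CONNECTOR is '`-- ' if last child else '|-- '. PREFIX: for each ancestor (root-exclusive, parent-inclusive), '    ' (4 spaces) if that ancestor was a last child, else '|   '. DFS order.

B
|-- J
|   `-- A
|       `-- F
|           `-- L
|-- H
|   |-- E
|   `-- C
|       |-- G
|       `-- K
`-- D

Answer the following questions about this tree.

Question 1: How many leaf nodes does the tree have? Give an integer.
Answer: 5

Derivation:
Leaves (nodes with no children): D, E, G, K, L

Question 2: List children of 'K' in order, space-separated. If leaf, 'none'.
Node K's children (from adjacency): (leaf)

Answer: none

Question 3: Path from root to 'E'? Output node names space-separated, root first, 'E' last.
Walk down from root: B -> H -> E

Answer: B H E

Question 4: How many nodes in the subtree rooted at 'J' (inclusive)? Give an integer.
Subtree rooted at J contains: A, F, J, L
Count = 4

Answer: 4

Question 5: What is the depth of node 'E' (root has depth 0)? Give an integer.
Answer: 2

Derivation:
Path from root to E: B -> H -> E
Depth = number of edges = 2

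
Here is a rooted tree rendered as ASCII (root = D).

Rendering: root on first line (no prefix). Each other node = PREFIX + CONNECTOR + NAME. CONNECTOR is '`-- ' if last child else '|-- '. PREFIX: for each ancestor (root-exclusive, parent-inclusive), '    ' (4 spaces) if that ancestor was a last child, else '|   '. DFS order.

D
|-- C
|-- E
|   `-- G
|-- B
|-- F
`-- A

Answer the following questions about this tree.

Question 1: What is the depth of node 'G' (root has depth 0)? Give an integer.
Path from root to G: D -> E -> G
Depth = number of edges = 2

Answer: 2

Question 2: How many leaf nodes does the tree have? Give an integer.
Leaves (nodes with no children): A, B, C, F, G

Answer: 5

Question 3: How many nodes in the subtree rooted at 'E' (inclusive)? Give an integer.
Answer: 2

Derivation:
Subtree rooted at E contains: E, G
Count = 2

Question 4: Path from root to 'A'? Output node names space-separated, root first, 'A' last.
Answer: D A

Derivation:
Walk down from root: D -> A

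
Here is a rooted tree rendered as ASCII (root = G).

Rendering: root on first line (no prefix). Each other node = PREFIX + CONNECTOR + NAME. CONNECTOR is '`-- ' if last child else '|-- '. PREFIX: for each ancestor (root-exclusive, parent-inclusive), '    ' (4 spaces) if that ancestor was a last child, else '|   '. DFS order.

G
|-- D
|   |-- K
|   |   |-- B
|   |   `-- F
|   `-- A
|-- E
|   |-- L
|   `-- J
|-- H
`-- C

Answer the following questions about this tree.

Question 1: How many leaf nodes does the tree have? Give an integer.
Leaves (nodes with no children): A, B, C, F, H, J, L

Answer: 7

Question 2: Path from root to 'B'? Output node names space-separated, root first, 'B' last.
Walk down from root: G -> D -> K -> B

Answer: G D K B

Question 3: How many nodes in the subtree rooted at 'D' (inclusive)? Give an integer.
Subtree rooted at D contains: A, B, D, F, K
Count = 5

Answer: 5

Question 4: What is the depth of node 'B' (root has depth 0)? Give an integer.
Path from root to B: G -> D -> K -> B
Depth = number of edges = 3

Answer: 3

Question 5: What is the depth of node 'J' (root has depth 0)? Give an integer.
Path from root to J: G -> E -> J
Depth = number of edges = 2

Answer: 2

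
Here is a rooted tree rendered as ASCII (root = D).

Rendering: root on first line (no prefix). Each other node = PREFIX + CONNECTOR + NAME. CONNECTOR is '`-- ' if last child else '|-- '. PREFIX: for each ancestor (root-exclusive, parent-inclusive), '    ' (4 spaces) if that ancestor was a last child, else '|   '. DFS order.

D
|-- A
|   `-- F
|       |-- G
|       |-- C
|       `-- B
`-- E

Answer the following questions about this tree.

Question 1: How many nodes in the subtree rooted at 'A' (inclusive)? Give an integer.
Subtree rooted at A contains: A, B, C, F, G
Count = 5

Answer: 5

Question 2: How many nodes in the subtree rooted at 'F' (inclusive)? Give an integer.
Answer: 4

Derivation:
Subtree rooted at F contains: B, C, F, G
Count = 4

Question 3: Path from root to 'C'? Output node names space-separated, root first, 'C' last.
Walk down from root: D -> A -> F -> C

Answer: D A F C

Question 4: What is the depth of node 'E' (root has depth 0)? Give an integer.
Path from root to E: D -> E
Depth = number of edges = 1

Answer: 1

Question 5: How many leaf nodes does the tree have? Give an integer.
Leaves (nodes with no children): B, C, E, G

Answer: 4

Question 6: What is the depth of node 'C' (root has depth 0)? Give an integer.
Path from root to C: D -> A -> F -> C
Depth = number of edges = 3

Answer: 3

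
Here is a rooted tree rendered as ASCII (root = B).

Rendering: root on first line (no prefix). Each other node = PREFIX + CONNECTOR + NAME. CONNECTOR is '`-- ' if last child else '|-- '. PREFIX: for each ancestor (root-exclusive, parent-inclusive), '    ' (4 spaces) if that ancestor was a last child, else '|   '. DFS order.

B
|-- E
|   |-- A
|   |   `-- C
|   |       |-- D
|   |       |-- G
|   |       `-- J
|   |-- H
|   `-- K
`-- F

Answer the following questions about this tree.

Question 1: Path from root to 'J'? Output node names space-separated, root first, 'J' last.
Answer: B E A C J

Derivation:
Walk down from root: B -> E -> A -> C -> J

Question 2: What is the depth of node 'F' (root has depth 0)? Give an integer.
Path from root to F: B -> F
Depth = number of edges = 1

Answer: 1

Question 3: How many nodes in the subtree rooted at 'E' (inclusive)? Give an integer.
Answer: 8

Derivation:
Subtree rooted at E contains: A, C, D, E, G, H, J, K
Count = 8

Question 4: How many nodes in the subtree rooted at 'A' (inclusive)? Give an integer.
Subtree rooted at A contains: A, C, D, G, J
Count = 5

Answer: 5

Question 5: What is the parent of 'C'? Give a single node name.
Answer: A

Derivation:
Scan adjacency: C appears as child of A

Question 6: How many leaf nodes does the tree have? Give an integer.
Leaves (nodes with no children): D, F, G, H, J, K

Answer: 6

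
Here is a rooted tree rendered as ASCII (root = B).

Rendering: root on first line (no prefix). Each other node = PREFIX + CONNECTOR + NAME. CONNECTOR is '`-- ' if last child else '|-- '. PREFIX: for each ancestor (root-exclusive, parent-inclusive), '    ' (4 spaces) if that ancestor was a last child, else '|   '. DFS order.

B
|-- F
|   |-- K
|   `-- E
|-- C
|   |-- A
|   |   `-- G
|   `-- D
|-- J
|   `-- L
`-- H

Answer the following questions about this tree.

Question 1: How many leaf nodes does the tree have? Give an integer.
Leaves (nodes with no children): D, E, G, H, K, L

Answer: 6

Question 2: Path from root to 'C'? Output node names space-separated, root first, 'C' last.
Walk down from root: B -> C

Answer: B C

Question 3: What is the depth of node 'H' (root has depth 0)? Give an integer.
Answer: 1

Derivation:
Path from root to H: B -> H
Depth = number of edges = 1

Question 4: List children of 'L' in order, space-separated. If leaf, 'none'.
Answer: none

Derivation:
Node L's children (from adjacency): (leaf)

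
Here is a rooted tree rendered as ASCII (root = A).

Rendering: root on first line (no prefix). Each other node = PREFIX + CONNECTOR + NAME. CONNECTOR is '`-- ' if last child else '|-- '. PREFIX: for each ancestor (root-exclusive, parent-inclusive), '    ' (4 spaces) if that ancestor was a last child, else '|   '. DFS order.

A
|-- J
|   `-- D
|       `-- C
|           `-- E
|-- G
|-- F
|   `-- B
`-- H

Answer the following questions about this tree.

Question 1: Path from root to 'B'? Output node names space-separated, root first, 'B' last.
Answer: A F B

Derivation:
Walk down from root: A -> F -> B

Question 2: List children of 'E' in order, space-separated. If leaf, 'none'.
Answer: none

Derivation:
Node E's children (from adjacency): (leaf)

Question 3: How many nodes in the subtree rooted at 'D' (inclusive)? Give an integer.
Answer: 3

Derivation:
Subtree rooted at D contains: C, D, E
Count = 3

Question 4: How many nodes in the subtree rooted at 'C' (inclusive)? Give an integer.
Answer: 2

Derivation:
Subtree rooted at C contains: C, E
Count = 2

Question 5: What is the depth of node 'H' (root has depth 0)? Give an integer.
Path from root to H: A -> H
Depth = number of edges = 1

Answer: 1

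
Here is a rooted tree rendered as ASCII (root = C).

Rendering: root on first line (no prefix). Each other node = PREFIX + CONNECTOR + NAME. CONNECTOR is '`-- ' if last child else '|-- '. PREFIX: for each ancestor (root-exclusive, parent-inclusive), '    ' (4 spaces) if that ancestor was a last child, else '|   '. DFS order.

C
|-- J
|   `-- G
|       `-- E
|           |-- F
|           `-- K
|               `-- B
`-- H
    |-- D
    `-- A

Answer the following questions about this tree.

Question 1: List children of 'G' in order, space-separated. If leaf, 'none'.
Node G's children (from adjacency): E

Answer: E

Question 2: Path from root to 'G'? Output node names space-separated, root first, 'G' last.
Answer: C J G

Derivation:
Walk down from root: C -> J -> G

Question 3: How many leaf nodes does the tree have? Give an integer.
Answer: 4

Derivation:
Leaves (nodes with no children): A, B, D, F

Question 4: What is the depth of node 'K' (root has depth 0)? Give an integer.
Path from root to K: C -> J -> G -> E -> K
Depth = number of edges = 4

Answer: 4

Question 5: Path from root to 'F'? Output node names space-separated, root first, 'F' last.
Walk down from root: C -> J -> G -> E -> F

Answer: C J G E F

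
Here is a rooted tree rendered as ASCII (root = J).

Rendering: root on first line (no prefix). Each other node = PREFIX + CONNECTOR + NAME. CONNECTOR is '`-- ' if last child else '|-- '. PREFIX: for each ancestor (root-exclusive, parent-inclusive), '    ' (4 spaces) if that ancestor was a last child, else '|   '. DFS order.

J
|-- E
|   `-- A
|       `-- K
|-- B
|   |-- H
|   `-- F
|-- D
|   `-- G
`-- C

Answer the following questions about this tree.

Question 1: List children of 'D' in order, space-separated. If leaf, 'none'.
Answer: G

Derivation:
Node D's children (from adjacency): G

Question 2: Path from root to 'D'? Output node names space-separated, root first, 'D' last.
Answer: J D

Derivation:
Walk down from root: J -> D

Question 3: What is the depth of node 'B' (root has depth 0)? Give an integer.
Answer: 1

Derivation:
Path from root to B: J -> B
Depth = number of edges = 1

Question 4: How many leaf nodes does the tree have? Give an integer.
Leaves (nodes with no children): C, F, G, H, K

Answer: 5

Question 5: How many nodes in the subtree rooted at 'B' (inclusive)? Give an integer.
Answer: 3

Derivation:
Subtree rooted at B contains: B, F, H
Count = 3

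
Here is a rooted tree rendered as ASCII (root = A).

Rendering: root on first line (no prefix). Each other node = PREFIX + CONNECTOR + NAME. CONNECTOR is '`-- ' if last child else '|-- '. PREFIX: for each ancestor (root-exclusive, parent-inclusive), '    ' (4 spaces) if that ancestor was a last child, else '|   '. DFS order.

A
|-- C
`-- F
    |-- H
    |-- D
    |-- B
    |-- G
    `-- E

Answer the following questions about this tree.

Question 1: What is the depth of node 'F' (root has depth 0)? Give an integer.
Answer: 1

Derivation:
Path from root to F: A -> F
Depth = number of edges = 1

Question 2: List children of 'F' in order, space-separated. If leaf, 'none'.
Node F's children (from adjacency): H, D, B, G, E

Answer: H D B G E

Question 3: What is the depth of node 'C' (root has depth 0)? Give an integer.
Path from root to C: A -> C
Depth = number of edges = 1

Answer: 1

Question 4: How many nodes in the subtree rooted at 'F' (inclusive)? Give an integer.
Answer: 6

Derivation:
Subtree rooted at F contains: B, D, E, F, G, H
Count = 6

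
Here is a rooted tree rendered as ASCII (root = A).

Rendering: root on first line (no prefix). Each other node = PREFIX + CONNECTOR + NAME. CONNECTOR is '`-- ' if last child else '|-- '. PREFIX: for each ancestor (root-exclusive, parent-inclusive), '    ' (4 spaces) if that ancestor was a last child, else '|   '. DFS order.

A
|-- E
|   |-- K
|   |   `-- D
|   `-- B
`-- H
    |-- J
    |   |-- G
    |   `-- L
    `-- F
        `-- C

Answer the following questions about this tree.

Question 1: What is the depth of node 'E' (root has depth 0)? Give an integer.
Answer: 1

Derivation:
Path from root to E: A -> E
Depth = number of edges = 1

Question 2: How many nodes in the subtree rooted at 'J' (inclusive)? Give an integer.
Answer: 3

Derivation:
Subtree rooted at J contains: G, J, L
Count = 3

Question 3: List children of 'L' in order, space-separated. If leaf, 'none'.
Node L's children (from adjacency): (leaf)

Answer: none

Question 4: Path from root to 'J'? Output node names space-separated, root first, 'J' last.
Answer: A H J

Derivation:
Walk down from root: A -> H -> J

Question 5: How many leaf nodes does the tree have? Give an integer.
Answer: 5

Derivation:
Leaves (nodes with no children): B, C, D, G, L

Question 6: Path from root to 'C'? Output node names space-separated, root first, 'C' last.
Answer: A H F C

Derivation:
Walk down from root: A -> H -> F -> C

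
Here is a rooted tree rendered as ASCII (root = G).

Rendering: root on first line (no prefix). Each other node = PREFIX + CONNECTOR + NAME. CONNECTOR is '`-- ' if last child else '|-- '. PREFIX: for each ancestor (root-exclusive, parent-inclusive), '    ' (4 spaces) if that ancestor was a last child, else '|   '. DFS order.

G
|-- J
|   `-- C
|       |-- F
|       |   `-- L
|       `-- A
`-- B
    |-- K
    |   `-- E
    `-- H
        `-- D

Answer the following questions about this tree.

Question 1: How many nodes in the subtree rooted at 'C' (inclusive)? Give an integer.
Subtree rooted at C contains: A, C, F, L
Count = 4

Answer: 4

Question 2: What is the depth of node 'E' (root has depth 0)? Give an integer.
Path from root to E: G -> B -> K -> E
Depth = number of edges = 3

Answer: 3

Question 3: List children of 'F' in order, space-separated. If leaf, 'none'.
Answer: L

Derivation:
Node F's children (from adjacency): L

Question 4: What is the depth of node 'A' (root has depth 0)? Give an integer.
Path from root to A: G -> J -> C -> A
Depth = number of edges = 3

Answer: 3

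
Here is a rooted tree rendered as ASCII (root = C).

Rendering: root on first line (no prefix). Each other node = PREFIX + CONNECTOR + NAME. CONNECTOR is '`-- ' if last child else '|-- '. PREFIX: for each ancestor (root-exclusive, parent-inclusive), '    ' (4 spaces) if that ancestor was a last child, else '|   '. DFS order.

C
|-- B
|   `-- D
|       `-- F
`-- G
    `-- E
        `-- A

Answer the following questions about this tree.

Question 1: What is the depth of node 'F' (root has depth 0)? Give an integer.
Answer: 3

Derivation:
Path from root to F: C -> B -> D -> F
Depth = number of edges = 3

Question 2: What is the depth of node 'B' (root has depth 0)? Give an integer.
Path from root to B: C -> B
Depth = number of edges = 1

Answer: 1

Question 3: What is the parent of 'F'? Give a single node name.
Answer: D

Derivation:
Scan adjacency: F appears as child of D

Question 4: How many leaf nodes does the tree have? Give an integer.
Answer: 2

Derivation:
Leaves (nodes with no children): A, F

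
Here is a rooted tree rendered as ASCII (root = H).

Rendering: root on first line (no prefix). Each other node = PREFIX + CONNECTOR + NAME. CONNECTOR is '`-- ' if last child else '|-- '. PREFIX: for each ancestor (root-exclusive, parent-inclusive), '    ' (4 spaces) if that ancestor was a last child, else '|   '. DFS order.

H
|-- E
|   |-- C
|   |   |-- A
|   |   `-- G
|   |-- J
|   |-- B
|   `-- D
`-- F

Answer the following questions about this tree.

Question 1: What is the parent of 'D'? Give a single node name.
Scan adjacency: D appears as child of E

Answer: E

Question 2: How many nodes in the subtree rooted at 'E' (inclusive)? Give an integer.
Answer: 7

Derivation:
Subtree rooted at E contains: A, B, C, D, E, G, J
Count = 7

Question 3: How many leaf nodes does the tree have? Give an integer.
Answer: 6

Derivation:
Leaves (nodes with no children): A, B, D, F, G, J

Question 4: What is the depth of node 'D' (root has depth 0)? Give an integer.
Path from root to D: H -> E -> D
Depth = number of edges = 2

Answer: 2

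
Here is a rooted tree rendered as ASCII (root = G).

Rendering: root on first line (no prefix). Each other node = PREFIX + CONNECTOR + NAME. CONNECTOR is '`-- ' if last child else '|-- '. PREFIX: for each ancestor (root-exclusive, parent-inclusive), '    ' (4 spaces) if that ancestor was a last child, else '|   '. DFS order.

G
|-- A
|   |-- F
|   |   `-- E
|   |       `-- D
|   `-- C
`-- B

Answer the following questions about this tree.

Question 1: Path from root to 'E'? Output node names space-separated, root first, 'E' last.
Answer: G A F E

Derivation:
Walk down from root: G -> A -> F -> E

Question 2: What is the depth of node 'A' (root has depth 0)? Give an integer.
Path from root to A: G -> A
Depth = number of edges = 1

Answer: 1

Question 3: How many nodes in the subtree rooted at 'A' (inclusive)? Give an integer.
Answer: 5

Derivation:
Subtree rooted at A contains: A, C, D, E, F
Count = 5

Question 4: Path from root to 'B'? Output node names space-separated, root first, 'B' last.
Answer: G B

Derivation:
Walk down from root: G -> B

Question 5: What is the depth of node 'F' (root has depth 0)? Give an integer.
Answer: 2

Derivation:
Path from root to F: G -> A -> F
Depth = number of edges = 2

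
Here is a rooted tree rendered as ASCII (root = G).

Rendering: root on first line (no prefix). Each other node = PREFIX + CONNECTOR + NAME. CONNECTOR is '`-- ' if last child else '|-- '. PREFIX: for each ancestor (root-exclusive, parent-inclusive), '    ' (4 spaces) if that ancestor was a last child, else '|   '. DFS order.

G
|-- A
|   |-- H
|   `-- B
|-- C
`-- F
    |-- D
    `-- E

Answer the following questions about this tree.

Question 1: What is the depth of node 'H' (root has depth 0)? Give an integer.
Answer: 2

Derivation:
Path from root to H: G -> A -> H
Depth = number of edges = 2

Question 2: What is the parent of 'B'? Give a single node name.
Answer: A

Derivation:
Scan adjacency: B appears as child of A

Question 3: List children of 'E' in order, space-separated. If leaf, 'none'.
Answer: none

Derivation:
Node E's children (from adjacency): (leaf)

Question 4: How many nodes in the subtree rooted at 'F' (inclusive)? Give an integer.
Subtree rooted at F contains: D, E, F
Count = 3

Answer: 3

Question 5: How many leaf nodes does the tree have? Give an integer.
Answer: 5

Derivation:
Leaves (nodes with no children): B, C, D, E, H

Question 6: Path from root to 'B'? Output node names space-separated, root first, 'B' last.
Answer: G A B

Derivation:
Walk down from root: G -> A -> B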